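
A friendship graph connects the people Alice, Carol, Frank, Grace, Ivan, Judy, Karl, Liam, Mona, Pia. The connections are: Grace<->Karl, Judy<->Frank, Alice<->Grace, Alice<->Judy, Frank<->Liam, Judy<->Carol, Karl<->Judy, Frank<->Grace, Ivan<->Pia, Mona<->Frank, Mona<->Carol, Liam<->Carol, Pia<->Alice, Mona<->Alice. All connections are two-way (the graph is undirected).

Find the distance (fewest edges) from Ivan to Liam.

Distance 0: Ivan.
Distance 1: Pia.
Distance 2: Alice.
Distance 3: Grace, Judy, Mona.
Distance 4: Carol, Frank, Karl.
Distance 5: Liam — contains Liam.

5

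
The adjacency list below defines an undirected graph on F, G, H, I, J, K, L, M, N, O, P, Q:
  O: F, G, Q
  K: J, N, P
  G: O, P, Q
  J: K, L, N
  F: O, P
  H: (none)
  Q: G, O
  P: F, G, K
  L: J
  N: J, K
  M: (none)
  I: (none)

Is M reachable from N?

No

Explore from N.
Distance 1: reach J, K.
Distance 2: reach L, P.
Distance 3: reach F, G.
Distance 4: reach O, Q.
The search is exhausted without reaching M; it lies in a different component.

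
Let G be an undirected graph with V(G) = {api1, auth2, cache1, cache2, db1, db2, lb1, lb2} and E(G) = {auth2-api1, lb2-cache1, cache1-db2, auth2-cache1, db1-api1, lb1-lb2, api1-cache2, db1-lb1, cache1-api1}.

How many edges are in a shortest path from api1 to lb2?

Distance 0: api1.
Distance 1: auth2, cache1, cache2, db1.
Distance 2: db2, lb1, lb2 — contains lb2.

2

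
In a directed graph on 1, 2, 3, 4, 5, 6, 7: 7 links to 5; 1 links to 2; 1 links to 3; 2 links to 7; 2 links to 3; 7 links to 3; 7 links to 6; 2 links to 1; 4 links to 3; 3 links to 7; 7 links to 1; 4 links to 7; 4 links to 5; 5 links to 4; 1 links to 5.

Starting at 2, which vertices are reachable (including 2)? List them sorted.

Start at 2.
Its neighbours: 1, 3, 7.
Then their neighbours: 5, 6.
Then next layer: 4.
Every vertex is now reached.

1, 2, 3, 4, 5, 6, 7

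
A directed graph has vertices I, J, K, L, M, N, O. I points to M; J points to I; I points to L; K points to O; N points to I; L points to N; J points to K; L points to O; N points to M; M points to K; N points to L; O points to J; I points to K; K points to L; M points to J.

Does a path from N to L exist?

Explore from N.
Distance 1: reach I, L, M.
Found L.

Yes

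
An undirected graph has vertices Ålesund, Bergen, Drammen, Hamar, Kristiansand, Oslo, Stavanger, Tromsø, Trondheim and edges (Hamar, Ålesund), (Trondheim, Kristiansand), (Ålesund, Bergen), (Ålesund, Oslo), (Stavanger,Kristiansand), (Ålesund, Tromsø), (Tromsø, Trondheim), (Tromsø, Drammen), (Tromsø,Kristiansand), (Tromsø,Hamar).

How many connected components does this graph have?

1

From Ålesund: component {Ålesund, Bergen, Drammen, Hamar, Kristiansand, Oslo, Stavanger, Tromsø, Trondheim}.
That's 1 component.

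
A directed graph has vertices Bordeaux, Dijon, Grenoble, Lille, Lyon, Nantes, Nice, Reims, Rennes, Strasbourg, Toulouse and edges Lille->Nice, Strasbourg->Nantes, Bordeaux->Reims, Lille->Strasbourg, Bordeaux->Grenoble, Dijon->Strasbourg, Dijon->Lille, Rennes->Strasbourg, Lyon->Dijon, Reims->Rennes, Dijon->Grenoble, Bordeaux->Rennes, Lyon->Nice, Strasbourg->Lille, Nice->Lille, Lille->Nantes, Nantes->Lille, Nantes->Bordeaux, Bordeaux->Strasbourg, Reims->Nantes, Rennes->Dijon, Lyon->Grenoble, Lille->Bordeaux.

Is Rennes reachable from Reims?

Yes

Explore from Reims.
Distance 1: reach Nantes, Rennes.
Found Rennes.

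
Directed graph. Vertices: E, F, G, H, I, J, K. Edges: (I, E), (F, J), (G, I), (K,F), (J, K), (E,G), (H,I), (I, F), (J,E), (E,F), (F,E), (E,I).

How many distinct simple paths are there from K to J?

K→F→J

1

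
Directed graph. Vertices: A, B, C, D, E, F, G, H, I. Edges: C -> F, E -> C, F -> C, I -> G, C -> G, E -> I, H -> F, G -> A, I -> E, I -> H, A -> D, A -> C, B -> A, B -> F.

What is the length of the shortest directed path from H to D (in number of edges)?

5

Distance 0: H.
Distance 1: F.
Distance 2: C.
Distance 3: G.
Distance 4: A.
Distance 5: D — contains D.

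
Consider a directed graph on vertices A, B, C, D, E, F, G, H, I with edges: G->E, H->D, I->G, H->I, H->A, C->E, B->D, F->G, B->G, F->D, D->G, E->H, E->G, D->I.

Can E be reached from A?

No

A has no outgoing edges, so nothing is reachable from it.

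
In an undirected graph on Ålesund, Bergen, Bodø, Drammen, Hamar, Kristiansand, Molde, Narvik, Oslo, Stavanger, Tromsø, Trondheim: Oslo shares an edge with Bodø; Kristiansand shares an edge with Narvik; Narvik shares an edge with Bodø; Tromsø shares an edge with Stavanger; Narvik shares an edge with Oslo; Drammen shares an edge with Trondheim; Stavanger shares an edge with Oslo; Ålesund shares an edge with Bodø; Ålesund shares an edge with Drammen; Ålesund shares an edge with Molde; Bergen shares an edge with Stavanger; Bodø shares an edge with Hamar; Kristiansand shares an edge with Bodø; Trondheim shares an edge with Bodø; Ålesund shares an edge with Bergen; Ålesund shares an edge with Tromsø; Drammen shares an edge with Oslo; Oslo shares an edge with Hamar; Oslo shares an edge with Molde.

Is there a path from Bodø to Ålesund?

Yes

Explore from Bodø.
Distance 1: reach Ålesund, Hamar, Kristiansand, Narvik, Oslo, Trondheim.
Found Ålesund.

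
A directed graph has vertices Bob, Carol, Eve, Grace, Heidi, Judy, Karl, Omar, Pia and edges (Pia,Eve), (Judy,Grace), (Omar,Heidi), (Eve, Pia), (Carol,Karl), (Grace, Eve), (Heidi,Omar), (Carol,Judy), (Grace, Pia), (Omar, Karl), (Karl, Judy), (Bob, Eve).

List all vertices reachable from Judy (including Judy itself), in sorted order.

Eve, Grace, Judy, Pia

Start at Judy.
Its neighbours: Grace.
Then their neighbours: Eve, Pia.
Nothing further is reachable.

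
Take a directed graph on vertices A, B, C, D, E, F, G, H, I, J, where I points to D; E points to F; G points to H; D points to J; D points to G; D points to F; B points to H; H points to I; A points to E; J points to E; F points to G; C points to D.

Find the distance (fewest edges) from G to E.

5

Distance 0: G.
Distance 1: H.
Distance 2: I.
Distance 3: D.
Distance 4: F, J.
Distance 5: E — contains E.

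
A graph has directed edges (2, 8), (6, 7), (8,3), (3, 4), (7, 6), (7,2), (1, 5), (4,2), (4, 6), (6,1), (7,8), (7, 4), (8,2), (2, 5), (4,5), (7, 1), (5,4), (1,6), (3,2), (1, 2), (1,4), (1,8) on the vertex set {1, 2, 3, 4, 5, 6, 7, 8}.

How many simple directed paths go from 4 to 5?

4→2→5
4→5
4→6→1→2→5
4→6→1→5
4→6→1→8→2→5
4→6→1→8→3→2→5
4→6→7→1→2→5
4→6→7→1→5
4→6→7→1→8→2→5
4→6→7→1→8→3→2→5
4→6→7→2→5
4→6→7→8→2→5
4→6→7→8→3→2→5

13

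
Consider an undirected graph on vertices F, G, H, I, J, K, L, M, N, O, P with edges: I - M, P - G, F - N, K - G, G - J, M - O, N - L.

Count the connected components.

From F: component {F, L, N}.
From G: component {G, J, K, P}.
From H: component {H}.
From I: component {I, M, O}.
That's 4 components.

4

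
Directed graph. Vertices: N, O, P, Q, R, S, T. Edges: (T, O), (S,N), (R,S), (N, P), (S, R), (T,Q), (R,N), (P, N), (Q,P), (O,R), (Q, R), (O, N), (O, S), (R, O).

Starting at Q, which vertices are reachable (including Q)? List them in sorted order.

Start at Q.
Its neighbours: P, R.
Then their neighbours: N, O, S.
Nothing further is reachable.

N, O, P, Q, R, S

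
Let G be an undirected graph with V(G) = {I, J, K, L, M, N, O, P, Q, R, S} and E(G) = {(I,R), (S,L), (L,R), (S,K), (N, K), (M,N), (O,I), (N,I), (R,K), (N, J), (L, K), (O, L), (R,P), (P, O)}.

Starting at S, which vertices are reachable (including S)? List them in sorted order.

I, J, K, L, M, N, O, P, R, S

Start at S.
Its neighbours: K, L.
Then their neighbours: N, O, R.
Then next layer: I, J, M, P.
Nothing further is reachable.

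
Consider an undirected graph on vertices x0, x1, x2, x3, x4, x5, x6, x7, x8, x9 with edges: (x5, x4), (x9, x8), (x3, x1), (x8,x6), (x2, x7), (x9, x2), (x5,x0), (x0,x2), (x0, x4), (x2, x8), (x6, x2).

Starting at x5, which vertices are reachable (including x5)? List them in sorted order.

x0, x2, x4, x5, x6, x7, x8, x9

Start at x5.
Its neighbours: x0, x4.
Then their neighbours: x2.
Then next layer: x6, x7, x8, x9.
Nothing further is reachable.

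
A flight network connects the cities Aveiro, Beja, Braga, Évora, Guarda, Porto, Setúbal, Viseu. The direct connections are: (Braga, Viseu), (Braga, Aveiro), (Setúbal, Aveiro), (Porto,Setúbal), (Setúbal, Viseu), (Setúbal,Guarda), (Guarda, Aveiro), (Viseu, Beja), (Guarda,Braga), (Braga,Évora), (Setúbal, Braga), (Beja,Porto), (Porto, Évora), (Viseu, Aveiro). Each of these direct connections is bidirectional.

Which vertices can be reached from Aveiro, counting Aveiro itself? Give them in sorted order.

Start at Aveiro.
Its neighbours: Braga, Guarda, Setúbal, Viseu.
Then their neighbours: Beja, Évora, Porto.
Every vertex is now reached.

Aveiro, Beja, Braga, Évora, Guarda, Porto, Setúbal, Viseu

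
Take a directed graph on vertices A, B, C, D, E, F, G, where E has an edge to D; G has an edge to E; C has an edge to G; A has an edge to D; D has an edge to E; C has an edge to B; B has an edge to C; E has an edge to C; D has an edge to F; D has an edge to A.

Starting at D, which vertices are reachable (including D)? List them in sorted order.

Start at D.
Its neighbours: A, E, F.
Then their neighbours: C.
Then next layer: B, G.
Every vertex is now reached.

A, B, C, D, E, F, G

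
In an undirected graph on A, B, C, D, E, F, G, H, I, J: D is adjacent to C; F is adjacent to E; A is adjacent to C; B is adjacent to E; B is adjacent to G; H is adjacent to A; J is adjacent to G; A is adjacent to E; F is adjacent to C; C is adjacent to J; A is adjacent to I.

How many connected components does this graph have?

From A: component {A, B, C, D, E, F, G, H, I, J}.
That's 1 component.

1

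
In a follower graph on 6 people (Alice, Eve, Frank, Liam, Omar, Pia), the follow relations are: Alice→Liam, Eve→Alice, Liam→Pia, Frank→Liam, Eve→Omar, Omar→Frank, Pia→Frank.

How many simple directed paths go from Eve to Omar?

Eve→Omar

1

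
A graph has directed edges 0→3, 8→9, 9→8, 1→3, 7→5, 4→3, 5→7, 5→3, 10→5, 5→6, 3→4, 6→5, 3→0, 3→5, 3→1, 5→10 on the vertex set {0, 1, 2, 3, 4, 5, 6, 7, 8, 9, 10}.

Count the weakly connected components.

From 0: component {0, 1, 3, 4, 5, 6, 7, 10}.
From 2: component {2}.
From 8: component {8, 9}.
That's 3 components.

3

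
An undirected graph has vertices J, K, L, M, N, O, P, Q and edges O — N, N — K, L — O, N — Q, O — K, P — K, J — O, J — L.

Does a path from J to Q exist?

Yes

Explore from J.
Distance 1: reach L, O.
Distance 2: reach K, N.
Distance 3: reach P, Q.
Found Q.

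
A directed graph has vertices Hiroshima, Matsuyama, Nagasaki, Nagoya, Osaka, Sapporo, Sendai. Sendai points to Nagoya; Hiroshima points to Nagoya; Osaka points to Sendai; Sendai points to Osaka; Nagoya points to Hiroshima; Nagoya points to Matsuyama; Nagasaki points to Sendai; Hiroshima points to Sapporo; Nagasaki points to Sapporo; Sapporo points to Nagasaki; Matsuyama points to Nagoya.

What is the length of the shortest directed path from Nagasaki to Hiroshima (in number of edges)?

3

Distance 0: Nagasaki.
Distance 1: Sapporo, Sendai.
Distance 2: Nagoya, Osaka.
Distance 3: Hiroshima, Matsuyama — contains Hiroshima.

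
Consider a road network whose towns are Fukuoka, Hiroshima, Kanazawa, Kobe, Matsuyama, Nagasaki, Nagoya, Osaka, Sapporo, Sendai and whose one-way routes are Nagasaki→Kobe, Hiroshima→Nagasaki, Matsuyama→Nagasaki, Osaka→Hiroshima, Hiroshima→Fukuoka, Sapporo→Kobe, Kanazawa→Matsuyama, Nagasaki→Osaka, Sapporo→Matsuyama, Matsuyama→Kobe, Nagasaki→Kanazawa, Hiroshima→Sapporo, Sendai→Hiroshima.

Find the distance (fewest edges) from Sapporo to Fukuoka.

Distance 0: Sapporo.
Distance 1: Kobe, Matsuyama.
Distance 2: Nagasaki.
Distance 3: Kanazawa, Osaka.
Distance 4: Hiroshima.
Distance 5: Fukuoka — contains Fukuoka.

5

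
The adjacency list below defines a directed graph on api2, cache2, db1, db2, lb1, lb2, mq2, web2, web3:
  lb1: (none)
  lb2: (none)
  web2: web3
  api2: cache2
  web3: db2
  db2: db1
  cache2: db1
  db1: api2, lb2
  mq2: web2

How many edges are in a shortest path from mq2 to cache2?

6

Distance 0: mq2.
Distance 1: web2.
Distance 2: web3.
Distance 3: db2.
Distance 4: db1.
Distance 5: api2, lb2.
Distance 6: cache2 — contains cache2.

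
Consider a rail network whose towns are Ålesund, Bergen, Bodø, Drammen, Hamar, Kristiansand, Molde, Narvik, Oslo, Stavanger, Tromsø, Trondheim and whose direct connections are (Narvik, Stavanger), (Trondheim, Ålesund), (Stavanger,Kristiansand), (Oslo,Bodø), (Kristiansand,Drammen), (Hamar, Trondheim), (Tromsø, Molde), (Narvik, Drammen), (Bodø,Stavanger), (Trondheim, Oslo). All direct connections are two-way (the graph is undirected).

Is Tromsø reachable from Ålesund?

No

Explore from Ålesund.
Distance 1: reach Trondheim.
Distance 2: reach Hamar, Oslo.
Distance 3: reach Bodø.
Distance 4: reach Stavanger.
Distance 5: reach Kristiansand, Narvik.
Distance 6: reach Drammen.
The search is exhausted without reaching Tromsø; it lies in a different component.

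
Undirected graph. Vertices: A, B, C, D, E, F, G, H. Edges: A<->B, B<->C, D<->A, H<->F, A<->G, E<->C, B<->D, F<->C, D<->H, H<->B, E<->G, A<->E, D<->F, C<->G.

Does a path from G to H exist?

Yes

Explore from G.
Distance 1: reach A, C, E.
Distance 2: reach B, D, F.
Distance 3: reach H.
Found H.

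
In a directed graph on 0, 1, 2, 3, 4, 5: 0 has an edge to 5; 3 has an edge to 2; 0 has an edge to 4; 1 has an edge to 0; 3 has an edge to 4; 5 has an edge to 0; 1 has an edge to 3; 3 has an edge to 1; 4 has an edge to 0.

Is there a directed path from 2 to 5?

No

2 has no outgoing edges, so nothing is reachable from it.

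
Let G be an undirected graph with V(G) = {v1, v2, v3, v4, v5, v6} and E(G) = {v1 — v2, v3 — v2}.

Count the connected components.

4

From v1: component {v1, v2, v3}.
From v4: component {v4}.
From v5: component {v5}.
From v6: component {v6}.
That's 4 components.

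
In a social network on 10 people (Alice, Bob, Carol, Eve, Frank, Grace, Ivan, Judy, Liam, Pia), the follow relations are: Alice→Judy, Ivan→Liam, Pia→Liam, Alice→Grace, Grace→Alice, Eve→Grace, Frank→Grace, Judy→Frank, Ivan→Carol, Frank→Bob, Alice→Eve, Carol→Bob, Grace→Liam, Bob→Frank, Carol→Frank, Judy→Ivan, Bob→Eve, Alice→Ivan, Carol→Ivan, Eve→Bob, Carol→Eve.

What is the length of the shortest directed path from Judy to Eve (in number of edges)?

Distance 0: Judy.
Distance 1: Frank, Ivan.
Distance 2: Bob, Carol, Grace, Liam.
Distance 3: Alice, Eve — contains Eve.

3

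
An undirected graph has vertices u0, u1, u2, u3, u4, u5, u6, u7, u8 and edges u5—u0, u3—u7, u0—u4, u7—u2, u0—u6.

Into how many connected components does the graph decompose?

4

From u0: component {u0, u4, u5, u6}.
From u1: component {u1}.
From u2: component {u2, u3, u7}.
From u8: component {u8}.
That's 4 components.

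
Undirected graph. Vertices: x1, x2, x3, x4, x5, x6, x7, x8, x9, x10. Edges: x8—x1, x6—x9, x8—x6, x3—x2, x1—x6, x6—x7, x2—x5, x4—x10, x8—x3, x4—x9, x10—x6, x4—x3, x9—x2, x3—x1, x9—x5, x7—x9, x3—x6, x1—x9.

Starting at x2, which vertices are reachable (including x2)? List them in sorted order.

Start at x2.
Its neighbours: x3, x5, x9.
Then their neighbours: x1, x4, x6, x7, x8.
Then next layer: x10.
Every vertex is now reached.

x1, x2, x3, x4, x5, x6, x7, x8, x9, x10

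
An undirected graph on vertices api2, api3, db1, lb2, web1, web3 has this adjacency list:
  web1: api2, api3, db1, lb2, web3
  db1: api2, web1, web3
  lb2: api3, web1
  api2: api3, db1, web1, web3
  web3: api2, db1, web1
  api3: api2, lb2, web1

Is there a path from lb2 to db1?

Yes

Explore from lb2.
Distance 1: reach api3, web1.
Distance 2: reach api2, db1, web3.
Found db1.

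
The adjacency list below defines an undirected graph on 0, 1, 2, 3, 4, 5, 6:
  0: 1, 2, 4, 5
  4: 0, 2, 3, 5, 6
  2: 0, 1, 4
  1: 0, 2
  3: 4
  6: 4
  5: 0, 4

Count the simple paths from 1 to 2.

4

1–0–2
1–0–4–2
1–0–5–4–2
1–2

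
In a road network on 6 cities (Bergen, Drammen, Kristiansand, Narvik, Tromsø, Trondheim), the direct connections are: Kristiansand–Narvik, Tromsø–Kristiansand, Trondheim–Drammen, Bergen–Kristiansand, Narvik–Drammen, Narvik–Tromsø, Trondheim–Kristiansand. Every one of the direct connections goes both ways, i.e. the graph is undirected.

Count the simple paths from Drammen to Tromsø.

4

Drammen–Narvik–Kristiansand–Tromsø
Drammen–Narvik–Tromsø
Drammen–Trondheim–Kristiansand–Narvik–Tromsø
Drammen–Trondheim–Kristiansand–Tromsø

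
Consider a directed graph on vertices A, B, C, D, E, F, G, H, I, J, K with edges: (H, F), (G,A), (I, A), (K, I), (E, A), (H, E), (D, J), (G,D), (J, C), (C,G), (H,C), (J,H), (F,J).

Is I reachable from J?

No

Explore from J.
Distance 1: reach C, H.
Distance 2: reach E, F, G.
Distance 3: reach A, D.
The search from J is exhausted; no directed path reaches I.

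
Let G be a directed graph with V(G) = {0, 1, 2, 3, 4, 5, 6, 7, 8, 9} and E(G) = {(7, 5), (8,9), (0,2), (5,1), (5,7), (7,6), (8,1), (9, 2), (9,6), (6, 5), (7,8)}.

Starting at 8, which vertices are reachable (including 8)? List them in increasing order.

1, 2, 5, 6, 7, 8, 9

Start at 8.
Its neighbours: 1, 9.
Then their neighbours: 2, 6.
Then next layer: 5.
Then next layer: 7.
Nothing further is reachable.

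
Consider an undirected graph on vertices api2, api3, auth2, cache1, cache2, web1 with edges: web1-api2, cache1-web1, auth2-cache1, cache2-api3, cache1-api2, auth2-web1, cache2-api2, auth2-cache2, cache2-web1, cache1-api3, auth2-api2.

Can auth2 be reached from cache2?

Explore from cache2.
Distance 1: reach api2, api3, auth2, web1.
Found auth2.

Yes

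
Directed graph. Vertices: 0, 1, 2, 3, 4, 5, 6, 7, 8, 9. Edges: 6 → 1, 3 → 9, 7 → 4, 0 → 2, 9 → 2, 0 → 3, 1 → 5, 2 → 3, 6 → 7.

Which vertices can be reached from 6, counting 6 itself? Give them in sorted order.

Start at 6.
Its neighbours: 1, 7.
Then their neighbours: 4, 5.
Nothing further is reachable.

1, 4, 5, 6, 7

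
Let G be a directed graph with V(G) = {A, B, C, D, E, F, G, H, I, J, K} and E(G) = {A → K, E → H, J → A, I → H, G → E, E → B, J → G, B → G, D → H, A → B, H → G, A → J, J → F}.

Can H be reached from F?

No

F has no outgoing edges, so nothing is reachable from it.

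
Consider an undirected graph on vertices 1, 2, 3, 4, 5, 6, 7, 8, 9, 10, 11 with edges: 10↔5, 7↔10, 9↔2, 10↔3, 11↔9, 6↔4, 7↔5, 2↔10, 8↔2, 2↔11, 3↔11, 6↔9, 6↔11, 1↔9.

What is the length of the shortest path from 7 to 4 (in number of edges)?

5

Distance 0: 7.
Distance 1: 5, 10.
Distance 2: 2, 3.
Distance 3: 8, 9, 11.
Distance 4: 1, 6.
Distance 5: 4 — contains 4.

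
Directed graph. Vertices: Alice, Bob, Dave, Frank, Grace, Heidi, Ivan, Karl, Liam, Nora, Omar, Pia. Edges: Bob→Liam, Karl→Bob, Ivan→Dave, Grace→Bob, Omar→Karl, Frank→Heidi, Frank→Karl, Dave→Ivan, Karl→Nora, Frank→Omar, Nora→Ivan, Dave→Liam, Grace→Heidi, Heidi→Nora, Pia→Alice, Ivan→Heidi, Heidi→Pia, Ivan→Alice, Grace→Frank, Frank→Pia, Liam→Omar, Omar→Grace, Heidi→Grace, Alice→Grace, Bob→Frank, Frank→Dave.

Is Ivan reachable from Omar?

Yes

Explore from Omar.
Distance 1: reach Grace, Karl.
Distance 2: reach Bob, Frank, Heidi, Nora.
Distance 3: reach Dave, Ivan, Liam, Pia.
Found Ivan.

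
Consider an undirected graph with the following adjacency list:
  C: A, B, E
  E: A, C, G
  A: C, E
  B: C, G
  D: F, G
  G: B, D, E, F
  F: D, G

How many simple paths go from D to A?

D–F–G–B–C–A
D–F–G–B–C–E–A
D–F–G–E–A
D–F–G–E–C–A
D–G–B–C–A
D–G–B–C–E–A
D–G–E–A
D–G–E–C–A

8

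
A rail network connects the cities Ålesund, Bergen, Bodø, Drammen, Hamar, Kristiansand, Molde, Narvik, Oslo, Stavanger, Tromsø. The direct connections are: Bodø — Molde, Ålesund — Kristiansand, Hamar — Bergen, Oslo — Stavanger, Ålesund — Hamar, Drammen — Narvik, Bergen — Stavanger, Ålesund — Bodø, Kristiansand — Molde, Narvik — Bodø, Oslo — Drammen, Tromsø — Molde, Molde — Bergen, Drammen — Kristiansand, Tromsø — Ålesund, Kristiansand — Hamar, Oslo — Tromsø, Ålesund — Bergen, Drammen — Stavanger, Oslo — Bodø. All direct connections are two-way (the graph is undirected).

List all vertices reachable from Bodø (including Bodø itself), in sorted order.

Ålesund, Bergen, Bodø, Drammen, Hamar, Kristiansand, Molde, Narvik, Oslo, Stavanger, Tromsø

Start at Bodø.
Its neighbours: Ålesund, Molde, Narvik, Oslo.
Then their neighbours: Bergen, Drammen, Hamar, Kristiansand, Stavanger, Tromsø.
Every vertex is now reached.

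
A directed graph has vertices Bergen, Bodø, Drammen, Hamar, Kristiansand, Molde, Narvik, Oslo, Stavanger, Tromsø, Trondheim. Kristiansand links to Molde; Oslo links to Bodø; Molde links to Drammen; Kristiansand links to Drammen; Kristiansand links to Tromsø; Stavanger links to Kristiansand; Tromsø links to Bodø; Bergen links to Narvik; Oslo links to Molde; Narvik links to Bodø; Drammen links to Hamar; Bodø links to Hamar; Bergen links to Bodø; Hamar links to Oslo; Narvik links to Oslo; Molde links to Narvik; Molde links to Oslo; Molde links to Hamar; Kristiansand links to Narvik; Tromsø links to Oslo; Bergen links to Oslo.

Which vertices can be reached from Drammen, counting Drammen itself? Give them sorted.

Bodø, Drammen, Hamar, Molde, Narvik, Oslo

Start at Drammen.
Its neighbours: Hamar.
Then their neighbours: Oslo.
Then next layer: Bodø, Molde.
Then next layer: Narvik.
Nothing further is reachable.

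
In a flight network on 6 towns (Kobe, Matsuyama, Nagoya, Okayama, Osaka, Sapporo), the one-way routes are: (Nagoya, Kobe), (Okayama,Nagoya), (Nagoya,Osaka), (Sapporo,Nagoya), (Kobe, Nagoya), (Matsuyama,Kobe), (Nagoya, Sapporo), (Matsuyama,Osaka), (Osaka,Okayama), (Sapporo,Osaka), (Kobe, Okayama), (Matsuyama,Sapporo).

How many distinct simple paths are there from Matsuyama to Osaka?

Matsuyama→Kobe→Nagoya→Osaka
Matsuyama→Kobe→Nagoya→Sapporo→Osaka
Matsuyama→Kobe→Okayama→Nagoya→Osaka
Matsuyama→Kobe→Okayama→Nagoya→Sapporo→Osaka
Matsuyama→Osaka
Matsuyama→Sapporo→Nagoya→Osaka
Matsuyama→Sapporo→Osaka

7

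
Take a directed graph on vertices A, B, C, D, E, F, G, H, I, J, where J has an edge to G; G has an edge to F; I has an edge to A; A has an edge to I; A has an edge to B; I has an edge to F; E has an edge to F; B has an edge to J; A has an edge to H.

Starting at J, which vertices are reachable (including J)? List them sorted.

F, G, J

Start at J.
Its neighbours: G.
Then their neighbours: F.
Nothing further is reachable.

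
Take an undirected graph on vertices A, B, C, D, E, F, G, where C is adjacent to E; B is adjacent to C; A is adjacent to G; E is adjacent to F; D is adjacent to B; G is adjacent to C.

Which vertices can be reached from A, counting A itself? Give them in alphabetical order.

A, B, C, D, E, F, G

Start at A.
Its neighbours: G.
Then their neighbours: C.
Then next layer: B, E.
Then next layer: D, F.
Every vertex is now reached.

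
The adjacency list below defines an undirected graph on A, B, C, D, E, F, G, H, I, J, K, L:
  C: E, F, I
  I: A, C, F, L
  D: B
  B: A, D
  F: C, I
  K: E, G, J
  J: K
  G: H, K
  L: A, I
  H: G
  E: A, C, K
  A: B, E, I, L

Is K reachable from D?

Yes

Explore from D.
Distance 1: reach B.
Distance 2: reach A.
Distance 3: reach E, I, L.
Distance 4: reach C, F, K.
Found K.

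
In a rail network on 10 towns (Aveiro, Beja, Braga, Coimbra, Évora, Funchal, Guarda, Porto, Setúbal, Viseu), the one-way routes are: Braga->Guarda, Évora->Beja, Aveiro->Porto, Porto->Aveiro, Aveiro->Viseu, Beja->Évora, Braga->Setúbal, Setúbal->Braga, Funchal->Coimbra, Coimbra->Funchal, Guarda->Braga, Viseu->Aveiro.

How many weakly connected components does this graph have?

4

From Aveiro: component {Aveiro, Porto, Viseu}.
From Beja: component {Beja, Évora}.
From Braga: component {Braga, Guarda, Setúbal}.
From Coimbra: component {Coimbra, Funchal}.
That's 4 components.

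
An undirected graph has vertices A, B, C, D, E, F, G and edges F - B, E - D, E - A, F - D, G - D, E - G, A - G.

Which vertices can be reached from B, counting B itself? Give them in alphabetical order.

A, B, D, E, F, G

Start at B.
Its neighbours: F.
Then their neighbours: D.
Then next layer: E, G.
Then next layer: A.
Nothing further is reachable.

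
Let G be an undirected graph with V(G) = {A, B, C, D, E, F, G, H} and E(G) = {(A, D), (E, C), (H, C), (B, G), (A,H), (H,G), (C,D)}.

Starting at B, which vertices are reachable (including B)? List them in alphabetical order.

Start at B.
Its neighbours: G.
Then their neighbours: H.
Then next layer: A, C.
Then next layer: D, E.
Nothing further is reachable.

A, B, C, D, E, G, H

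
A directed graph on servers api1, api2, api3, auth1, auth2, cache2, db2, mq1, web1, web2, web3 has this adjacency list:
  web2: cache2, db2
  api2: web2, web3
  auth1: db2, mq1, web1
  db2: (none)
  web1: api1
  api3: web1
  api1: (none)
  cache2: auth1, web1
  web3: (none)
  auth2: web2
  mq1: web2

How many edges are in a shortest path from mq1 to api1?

4

Distance 0: mq1.
Distance 1: web2.
Distance 2: cache2, db2.
Distance 3: auth1, web1.
Distance 4: api1 — contains api1.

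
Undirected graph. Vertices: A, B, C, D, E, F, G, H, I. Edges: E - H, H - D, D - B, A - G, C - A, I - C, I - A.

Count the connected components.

3

From A: component {A, C, G, I}.
From B: component {B, D, E, H}.
From F: component {F}.
That's 3 components.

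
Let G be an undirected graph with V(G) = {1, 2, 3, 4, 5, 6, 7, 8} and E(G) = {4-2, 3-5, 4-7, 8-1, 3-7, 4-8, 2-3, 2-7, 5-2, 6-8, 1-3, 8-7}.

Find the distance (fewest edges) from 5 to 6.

4

Distance 0: 5.
Distance 1: 2, 3.
Distance 2: 1, 4, 7.
Distance 3: 8.
Distance 4: 6 — contains 6.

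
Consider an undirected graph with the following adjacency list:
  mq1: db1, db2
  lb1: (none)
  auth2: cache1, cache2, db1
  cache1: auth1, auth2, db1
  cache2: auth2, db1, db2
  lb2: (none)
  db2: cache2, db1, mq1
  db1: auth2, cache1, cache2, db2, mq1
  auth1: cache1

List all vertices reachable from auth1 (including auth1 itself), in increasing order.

Start at auth1.
Its neighbours: cache1.
Then their neighbours: auth2, db1.
Then next layer: cache2, db2, mq1.
Nothing further is reachable.

auth1, auth2, cache1, cache2, db1, db2, mq1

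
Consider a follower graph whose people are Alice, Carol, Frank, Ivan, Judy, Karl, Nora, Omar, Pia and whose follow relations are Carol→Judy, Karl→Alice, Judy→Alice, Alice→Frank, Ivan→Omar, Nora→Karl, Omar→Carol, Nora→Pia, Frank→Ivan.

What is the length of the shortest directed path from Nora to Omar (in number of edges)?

5

Distance 0: Nora.
Distance 1: Karl, Pia.
Distance 2: Alice.
Distance 3: Frank.
Distance 4: Ivan.
Distance 5: Omar — contains Omar.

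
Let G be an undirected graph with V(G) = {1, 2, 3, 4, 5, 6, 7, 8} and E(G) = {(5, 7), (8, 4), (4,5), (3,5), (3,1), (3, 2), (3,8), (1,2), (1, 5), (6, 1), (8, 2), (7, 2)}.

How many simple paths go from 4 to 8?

11

4–5–1–2–3–8
4–5–1–2–8
4–5–1–3–2–8
4–5–1–3–8
4–5–3–1–2–8
4–5–3–2–8
4–5–3–8
4–5–7–2–1–3–8
4–5–7–2–3–8
4–5–7–2–8
4–8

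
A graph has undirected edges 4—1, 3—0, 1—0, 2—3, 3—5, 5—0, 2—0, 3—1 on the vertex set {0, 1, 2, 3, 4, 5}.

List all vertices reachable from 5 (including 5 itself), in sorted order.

Start at 5.
Its neighbours: 0, 3.
Then their neighbours: 1, 2.
Then next layer: 4.
Every vertex is now reached.

0, 1, 2, 3, 4, 5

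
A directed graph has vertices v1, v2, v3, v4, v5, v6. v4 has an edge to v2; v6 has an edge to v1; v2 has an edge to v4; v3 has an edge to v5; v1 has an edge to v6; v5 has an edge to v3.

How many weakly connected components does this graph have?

From v1: component {v1, v6}.
From v2: component {v2, v4}.
From v3: component {v3, v5}.
That's 3 components.

3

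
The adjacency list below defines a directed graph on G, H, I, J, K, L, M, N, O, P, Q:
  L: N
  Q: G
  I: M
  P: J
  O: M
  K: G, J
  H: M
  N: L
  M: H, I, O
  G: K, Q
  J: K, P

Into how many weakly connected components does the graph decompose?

From G: component {G, J, K, P, Q}.
From H: component {H, I, M, O}.
From L: component {L, N}.
That's 3 components.

3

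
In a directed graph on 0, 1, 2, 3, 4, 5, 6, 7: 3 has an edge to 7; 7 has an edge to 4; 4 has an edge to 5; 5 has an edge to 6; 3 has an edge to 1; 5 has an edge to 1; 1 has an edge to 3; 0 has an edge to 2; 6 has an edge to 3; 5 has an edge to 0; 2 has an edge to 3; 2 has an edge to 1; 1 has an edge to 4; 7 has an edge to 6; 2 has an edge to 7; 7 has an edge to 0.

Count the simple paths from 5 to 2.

5→0→2
5→1→3→7→0→2
5→6→3→7→0→2

3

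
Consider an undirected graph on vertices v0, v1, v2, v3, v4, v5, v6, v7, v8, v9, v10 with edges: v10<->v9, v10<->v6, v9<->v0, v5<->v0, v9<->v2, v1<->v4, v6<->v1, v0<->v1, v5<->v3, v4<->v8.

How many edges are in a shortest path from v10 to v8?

4

Distance 0: v10.
Distance 1: v6, v9.
Distance 2: v0, v1, v2.
Distance 3: v4, v5.
Distance 4: v3, v8 — contains v8.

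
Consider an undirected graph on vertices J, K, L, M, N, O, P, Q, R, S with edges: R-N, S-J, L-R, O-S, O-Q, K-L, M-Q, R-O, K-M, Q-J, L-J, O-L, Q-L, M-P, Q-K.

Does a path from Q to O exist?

Explore from Q.
Distance 1: reach J, K, L, M, O.
Found O.

Yes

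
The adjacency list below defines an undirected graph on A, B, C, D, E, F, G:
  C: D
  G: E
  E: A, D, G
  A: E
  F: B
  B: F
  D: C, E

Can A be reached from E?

Yes

Explore from E.
Distance 1: reach A, D, G.
Found A.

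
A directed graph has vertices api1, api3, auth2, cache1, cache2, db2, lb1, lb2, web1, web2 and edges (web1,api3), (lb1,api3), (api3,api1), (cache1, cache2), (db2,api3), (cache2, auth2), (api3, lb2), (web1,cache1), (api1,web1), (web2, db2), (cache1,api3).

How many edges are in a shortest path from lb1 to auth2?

Distance 0: lb1.
Distance 1: api3.
Distance 2: api1, lb2.
Distance 3: web1.
Distance 4: cache1.
Distance 5: cache2.
Distance 6: auth2 — contains auth2.

6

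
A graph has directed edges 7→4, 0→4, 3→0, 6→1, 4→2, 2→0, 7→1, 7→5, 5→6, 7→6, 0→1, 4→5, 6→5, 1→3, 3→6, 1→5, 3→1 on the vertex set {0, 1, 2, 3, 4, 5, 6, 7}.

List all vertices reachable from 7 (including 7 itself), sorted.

Start at 7.
Its neighbours: 1, 4, 5, 6.
Then their neighbours: 2, 3.
Then next layer: 0.
Every vertex is now reached.

0, 1, 2, 3, 4, 5, 6, 7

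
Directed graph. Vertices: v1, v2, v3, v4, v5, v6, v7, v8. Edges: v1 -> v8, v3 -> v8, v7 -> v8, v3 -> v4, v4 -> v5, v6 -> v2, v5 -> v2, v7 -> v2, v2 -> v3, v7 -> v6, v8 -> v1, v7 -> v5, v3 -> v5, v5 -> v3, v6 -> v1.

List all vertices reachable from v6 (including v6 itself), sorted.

v1, v2, v3, v4, v5, v6, v8

Start at v6.
Its neighbours: v1, v2.
Then their neighbours: v3, v8.
Then next layer: v4, v5.
Nothing further is reachable.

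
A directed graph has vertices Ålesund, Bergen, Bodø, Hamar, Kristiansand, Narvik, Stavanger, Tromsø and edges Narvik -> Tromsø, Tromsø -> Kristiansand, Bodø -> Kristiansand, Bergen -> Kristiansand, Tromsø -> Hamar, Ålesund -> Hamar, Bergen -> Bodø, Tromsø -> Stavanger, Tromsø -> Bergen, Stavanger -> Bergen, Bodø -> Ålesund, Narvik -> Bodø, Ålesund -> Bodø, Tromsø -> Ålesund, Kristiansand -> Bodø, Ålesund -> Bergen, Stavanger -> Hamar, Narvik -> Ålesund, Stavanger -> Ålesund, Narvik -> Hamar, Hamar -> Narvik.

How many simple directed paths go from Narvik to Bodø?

15

Narvik→Ålesund→Bergen→Bodø
Narvik→Ålesund→Bergen→Kristiansand→Bodø
Narvik→Ålesund→Bodø
Narvik→Bodø
Narvik→Tromsø→Ålesund→Bergen→Bodø
Narvik→Tromsø→Ålesund→Bergen→Kristiansand→Bodø
Narvik→Tromsø→Ålesund→Bodø
Narvik→Tromsø→Bergen→Bodø
Narvik→Tromsø→Bergen→Kristiansand→Bodø
Narvik→Tromsø→Kristiansand→Bodø
Narvik→Tromsø→Stavanger→Ålesund→Bergen→Bodø
Narvik→Tromsø→Stavanger→Ålesund→Bergen→Kristiansand→Bodø
Narvik→Tromsø→Stavanger→Ålesund→Bodø
Narvik→Tromsø→Stavanger→Bergen→Bodø
Narvik→Tromsø→Stavanger→Bergen→Kristiansand→Bodø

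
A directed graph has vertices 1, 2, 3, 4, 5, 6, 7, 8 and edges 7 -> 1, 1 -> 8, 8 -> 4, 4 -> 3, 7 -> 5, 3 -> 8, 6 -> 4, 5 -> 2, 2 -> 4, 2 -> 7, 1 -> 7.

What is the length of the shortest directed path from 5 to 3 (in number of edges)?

Distance 0: 5.
Distance 1: 2.
Distance 2: 4, 7.
Distance 3: 1, 3 — contains 3.

3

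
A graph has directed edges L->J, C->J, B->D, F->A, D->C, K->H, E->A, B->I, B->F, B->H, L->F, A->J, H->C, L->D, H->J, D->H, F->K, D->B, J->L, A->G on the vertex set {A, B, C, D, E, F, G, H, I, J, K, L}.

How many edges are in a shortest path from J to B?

Distance 0: J.
Distance 1: L.
Distance 2: D, F.
Distance 3: A, B, C, H, K — contains B.

3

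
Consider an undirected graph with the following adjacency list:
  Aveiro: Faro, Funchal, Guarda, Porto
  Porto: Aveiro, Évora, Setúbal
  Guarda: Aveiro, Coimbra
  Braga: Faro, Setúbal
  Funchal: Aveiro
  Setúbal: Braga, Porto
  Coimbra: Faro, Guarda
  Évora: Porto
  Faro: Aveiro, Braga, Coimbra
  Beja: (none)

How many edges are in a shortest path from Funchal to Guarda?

2

Distance 0: Funchal.
Distance 1: Aveiro.
Distance 2: Faro, Guarda, Porto — contains Guarda.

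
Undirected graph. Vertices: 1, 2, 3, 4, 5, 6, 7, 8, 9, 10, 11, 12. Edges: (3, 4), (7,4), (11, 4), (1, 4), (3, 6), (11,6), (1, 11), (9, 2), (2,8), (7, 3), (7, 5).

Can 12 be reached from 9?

No

Explore from 9.
Distance 1: reach 2.
Distance 2: reach 8.
The search is exhausted without reaching 12; it lies in a different component.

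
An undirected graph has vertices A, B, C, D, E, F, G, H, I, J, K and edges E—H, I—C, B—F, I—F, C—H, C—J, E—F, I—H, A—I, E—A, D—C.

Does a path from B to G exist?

Explore from B.
Distance 1: reach F.
Distance 2: reach E, I.
Distance 3: reach A, C, H.
Distance 4: reach D, J.
The search is exhausted without reaching G; it lies in a different component.

No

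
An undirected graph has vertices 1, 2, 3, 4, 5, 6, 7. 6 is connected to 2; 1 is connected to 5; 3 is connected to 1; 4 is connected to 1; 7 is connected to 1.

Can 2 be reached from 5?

Explore from 5.
Distance 1: reach 1.
Distance 2: reach 3, 4, 7.
The search is exhausted without reaching 2; it lies in a different component.

No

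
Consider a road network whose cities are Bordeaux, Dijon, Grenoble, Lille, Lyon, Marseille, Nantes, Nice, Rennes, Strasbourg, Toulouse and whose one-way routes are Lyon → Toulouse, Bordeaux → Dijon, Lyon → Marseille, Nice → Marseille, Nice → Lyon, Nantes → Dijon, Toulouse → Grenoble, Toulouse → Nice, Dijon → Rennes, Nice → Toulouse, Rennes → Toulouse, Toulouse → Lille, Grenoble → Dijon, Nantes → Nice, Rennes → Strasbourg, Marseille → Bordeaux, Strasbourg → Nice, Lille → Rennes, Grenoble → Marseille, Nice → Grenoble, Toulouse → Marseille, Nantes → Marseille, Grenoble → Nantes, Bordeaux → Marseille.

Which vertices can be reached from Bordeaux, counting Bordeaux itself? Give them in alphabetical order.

Bordeaux, Dijon, Grenoble, Lille, Lyon, Marseille, Nantes, Nice, Rennes, Strasbourg, Toulouse

Start at Bordeaux.
Its neighbours: Dijon, Marseille.
Then their neighbours: Rennes.
Then next layer: Strasbourg, Toulouse.
Then next layer: Grenoble, Lille, Nice.
Then next layer: Lyon, Nantes.
Every vertex is now reached.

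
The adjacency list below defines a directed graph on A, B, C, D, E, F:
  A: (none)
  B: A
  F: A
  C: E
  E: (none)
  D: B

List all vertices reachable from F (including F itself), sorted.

Start at F.
Its neighbours: A.
Nothing further is reachable.

A, F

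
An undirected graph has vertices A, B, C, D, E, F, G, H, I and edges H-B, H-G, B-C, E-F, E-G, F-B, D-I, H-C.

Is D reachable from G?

No

Explore from G.
Distance 1: reach E, H.
Distance 2: reach B, C, F.
The search is exhausted without reaching D; it lies in a different component.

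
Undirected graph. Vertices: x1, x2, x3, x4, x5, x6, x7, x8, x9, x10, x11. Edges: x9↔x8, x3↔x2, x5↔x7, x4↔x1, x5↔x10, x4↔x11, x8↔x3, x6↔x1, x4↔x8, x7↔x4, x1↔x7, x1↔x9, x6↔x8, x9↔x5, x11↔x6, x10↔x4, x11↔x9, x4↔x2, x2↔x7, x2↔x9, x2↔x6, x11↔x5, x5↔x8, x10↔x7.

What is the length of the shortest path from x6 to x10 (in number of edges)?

Distance 0: x6.
Distance 1: x1, x2, x8, x11.
Distance 2: x3, x4, x5, x7, x9.
Distance 3: x10 — contains x10.

3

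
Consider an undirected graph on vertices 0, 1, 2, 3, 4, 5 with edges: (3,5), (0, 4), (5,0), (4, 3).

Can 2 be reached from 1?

No

1 has no edges, so nothing is reachable from it.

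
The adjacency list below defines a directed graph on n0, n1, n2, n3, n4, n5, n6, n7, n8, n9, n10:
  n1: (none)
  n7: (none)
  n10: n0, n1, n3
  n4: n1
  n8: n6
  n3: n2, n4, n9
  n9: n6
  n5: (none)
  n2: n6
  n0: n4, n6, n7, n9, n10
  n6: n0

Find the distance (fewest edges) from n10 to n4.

2

Distance 0: n10.
Distance 1: n0, n1, n3.
Distance 2: n2, n4, n6, n7, n9 — contains n4.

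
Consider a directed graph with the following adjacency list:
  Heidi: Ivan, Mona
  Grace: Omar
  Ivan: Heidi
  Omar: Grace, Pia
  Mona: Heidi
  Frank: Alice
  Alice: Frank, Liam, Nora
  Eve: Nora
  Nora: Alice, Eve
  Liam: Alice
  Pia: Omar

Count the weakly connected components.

3

From Alice: component {Alice, Eve, Frank, Liam, Nora}.
From Grace: component {Grace, Omar, Pia}.
From Heidi: component {Heidi, Ivan, Mona}.
That's 3 components.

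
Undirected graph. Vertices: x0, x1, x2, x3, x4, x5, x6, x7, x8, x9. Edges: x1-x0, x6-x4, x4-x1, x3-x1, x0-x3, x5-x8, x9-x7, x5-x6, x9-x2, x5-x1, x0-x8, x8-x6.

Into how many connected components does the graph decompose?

From x0: component {x0, x1, x3, x4, x5, x6, x8}.
From x2: component {x2, x7, x9}.
That's 2 components.

2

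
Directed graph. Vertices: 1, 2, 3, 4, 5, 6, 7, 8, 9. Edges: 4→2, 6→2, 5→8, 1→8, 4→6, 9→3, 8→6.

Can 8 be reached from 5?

Yes

Explore from 5.
Distance 1: reach 8.
Found 8.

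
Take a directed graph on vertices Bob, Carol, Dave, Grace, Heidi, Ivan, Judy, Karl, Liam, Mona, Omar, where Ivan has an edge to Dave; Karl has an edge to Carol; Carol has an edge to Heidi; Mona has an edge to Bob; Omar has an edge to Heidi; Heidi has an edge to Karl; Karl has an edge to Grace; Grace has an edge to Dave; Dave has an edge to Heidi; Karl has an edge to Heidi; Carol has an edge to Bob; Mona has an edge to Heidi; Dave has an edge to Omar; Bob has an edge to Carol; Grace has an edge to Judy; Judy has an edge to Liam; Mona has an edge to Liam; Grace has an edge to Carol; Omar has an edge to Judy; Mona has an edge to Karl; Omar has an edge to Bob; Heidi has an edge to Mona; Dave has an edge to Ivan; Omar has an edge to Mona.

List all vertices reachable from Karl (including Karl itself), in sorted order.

Bob, Carol, Dave, Grace, Heidi, Ivan, Judy, Karl, Liam, Mona, Omar

Start at Karl.
Its neighbours: Carol, Grace, Heidi.
Then their neighbours: Bob, Dave, Judy, Mona.
Then next layer: Ivan, Liam, Omar.
Every vertex is now reached.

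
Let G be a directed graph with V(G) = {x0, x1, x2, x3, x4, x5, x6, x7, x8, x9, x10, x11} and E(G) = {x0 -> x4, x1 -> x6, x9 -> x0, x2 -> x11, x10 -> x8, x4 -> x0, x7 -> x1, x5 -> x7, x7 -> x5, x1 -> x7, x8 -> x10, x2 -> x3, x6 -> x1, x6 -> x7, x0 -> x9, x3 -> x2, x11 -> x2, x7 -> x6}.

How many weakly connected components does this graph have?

4

From x0: component {x0, x4, x9}.
From x1: component {x1, x5, x6, x7}.
From x2: component {x2, x3, x11}.
From x8: component {x8, x10}.
That's 4 components.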